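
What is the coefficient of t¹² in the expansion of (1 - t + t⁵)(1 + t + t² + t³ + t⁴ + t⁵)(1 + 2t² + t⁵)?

(1 - t + t⁵) has coefficients 1,-1,0,0,0,1 for degrees 0…5.
(1 + t + t² + t³ + t⁴ + t⁵) has coefficients 1,1,1,1,1,1,0,0,0,0,0,0,0 for degrees 0…12.
Finally multiplying by (1 + 2t² + t⁵), the product of all factors after the first has coefficients 1,1,3,3,3,4,3,3,1,1,1,0,0 for degrees 0…12.
[t¹²] = 1·0 − 1·0 + 1·3 = 3.

3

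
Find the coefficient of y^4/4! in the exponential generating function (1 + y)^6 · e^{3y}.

The EGF product rule gives c_4 = Σ_{k_1+k_2=4} C(4; k_1,k_2) · ∏ g_i(k_i), where (1+y)^6 gives the falling factorial (6)_k; e^{3y} gives (3)^k.
g_1(k) for k = 0…4: 1, 6, 30, 120, 360.
g_2(k) for k = 0…4: 1, 3, 9, 27, 81.
c_4 = Σ_k C(4,k)·g_1(k)·g_2(4−k) = 1·1·81 + 4·6·27 + 6·30·9 + 4·120·3 + 1·360·1 = 81 + 648 + 1620 + 1440 + 360 = 4149.

4149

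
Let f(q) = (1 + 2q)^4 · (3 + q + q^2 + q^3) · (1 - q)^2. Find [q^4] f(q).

(1 + 2q)^4 has coefficients 1,8,24,32,16 for degrees 0…4.
(3 + q + q^2 + q^3) has coefficients 3,1,1,1,0 for degrees 0…4.
Finally multiplying by (1 - q)^2, the product of all factors after the first has coefficients 3,-5,2,0,-1 for degrees 0…4.
[q^4] = 1·(-1) + 8·0 + 24·2 + 32·(-5) + 16·3 = -65.

-65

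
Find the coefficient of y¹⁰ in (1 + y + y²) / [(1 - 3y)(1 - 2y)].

The denominator gives the recurrence a_n = 5a_(n−1) − 6a_(n−2) for n ≥ 3; the numerator fixes a_0 = 1, a_1 = 6, a_2 = 25.
Iterating: 1, 6, 25, 89, 295, 941, 2935, 9029, 27535, 83501, 252295, so a_10 = 252295.

252295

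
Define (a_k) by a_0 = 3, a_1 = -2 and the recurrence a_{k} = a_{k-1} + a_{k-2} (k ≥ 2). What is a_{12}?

-21

The ordinary generating function has denominator 1 - y - y^2.
Iterating the recurrence: a_0,…,a_{12} = 3, -2, 1, -1, 0, -1, -1, -2, -3, -5, -8, -13, -21.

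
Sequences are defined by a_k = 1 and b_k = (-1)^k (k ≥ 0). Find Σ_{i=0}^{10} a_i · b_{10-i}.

1

Write out a_i and b_{10-i} for i = 0,…,10 and sum the products.
Σ = 1·1 + 1·(-1) + 1·1 + 1·(-1) + 1·1 + 1·(-1) + 1·1 + 1·(-1) + 1·1 + 1·(-1) + 1·1 = 1.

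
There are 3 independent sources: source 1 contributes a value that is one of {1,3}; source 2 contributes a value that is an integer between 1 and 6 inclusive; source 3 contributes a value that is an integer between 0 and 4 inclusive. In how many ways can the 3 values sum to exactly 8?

9

The generating function for the choices is (y + y³)·(y + y² + y³ + y⁴ + y⁵ + y⁶)·(1 + y + y² + y³ + y⁴); the count is [y⁸].
(y + y³) has coefficients 0,1,0,1 for degrees 0…3.
(y + y² + y³ + y⁴ + y⁵ + y⁶) has coefficients 0,1,1,1,1,1,1,0,0 for degrees 0…8.
Finally multiplying by (1 + y + y² + y³ + y⁴), the product of all factors after the first has coefficients 0,1,2,3,4,5,5,4,3 for degrees 0…8.
[y⁸] = 1·4 + 1·5 = 9.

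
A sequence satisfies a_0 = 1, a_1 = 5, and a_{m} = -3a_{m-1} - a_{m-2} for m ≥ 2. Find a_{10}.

-36409

The ordinary generating function has denominator 1 + 3t + t^2.
Iterating the recurrence: a_0,…,a_{10} = 1, 5, -16, 43, -113, 296, -775, 2029, -5312, 13907, -36409.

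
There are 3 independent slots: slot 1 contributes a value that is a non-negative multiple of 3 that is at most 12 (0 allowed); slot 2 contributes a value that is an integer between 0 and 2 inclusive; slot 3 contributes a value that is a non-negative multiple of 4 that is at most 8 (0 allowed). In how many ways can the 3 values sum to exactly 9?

The generating function for the choices is (1 + q^3 + q^6 + q^9 + q^12)·(1 + q + q^2)·(1 + q^4 + q^8); the count is [q^9].
(1 + q^3 + q^6 + q^9 + q^12) has coefficients 1,0,0,1,0,0,1,0,0,1 for degrees 0…9.
(1 + q + q^2) has coefficients 1,1,1,0,0,0,0,0,0,0 for degrees 0…9.
Finally multiplying by (1 + q^4 + q^8), the product of all factors after the first has coefficients 1,1,1,0,1,1,1,0,1,1 for degrees 0…9.
[q^9] = 1·1 + 1·1 + 1·0 + 1·1 = 3.

3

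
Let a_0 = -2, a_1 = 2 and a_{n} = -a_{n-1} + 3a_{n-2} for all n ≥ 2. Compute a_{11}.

12320

The ordinary generating function has denominator 1 + t - 3t^2.
Iterating the recurrence: a_0,…,a_{11} = -2, 2, -8, 14, -38, 80, -194, 434, -1016, 2318, -5366, 12320.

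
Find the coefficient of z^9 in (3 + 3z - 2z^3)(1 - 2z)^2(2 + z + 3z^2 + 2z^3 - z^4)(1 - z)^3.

-10

(3 + 3z - 2z^3) has coefficients 3,3,0,-2 for degrees 0…3.
(1 - 2z)^2 has coefficients 1,-4,4,0,0,0,0,0,0,0 for degrees 0…9.
Multiplying by (2 + z + 3z^2 + 2z^3 - z^4) gives running coefficients 2,-7,7,-6,3,12,-4,0,0,0 for degrees 0…9.
Finally multiplying by (1 - z)^3, the product of all factors after the first has coefficients 2,-13,34,-50,49,-22,-25,45,-24,4 for degrees 0…9.
[z^9] = 3·4 + 3·(-24) − 2·(-25) = -10.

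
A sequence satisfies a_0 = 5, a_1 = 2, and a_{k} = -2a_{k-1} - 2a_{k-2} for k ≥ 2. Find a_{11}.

384

The ordinary generating function has denominator 1 + 2t + 2t^2.
Iterating the recurrence: a_0,…,a_{11} = 5, 2, -14, 24, -20, -8, 56, -96, 80, 32, -224, 384.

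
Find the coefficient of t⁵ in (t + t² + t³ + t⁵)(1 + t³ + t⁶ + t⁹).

(t + t² + t³ + t⁵) has coefficients 0,1,1,1,0,1 for degrees 0…5.
(1 + t³ + t⁶ + t⁹) has coefficients 1,0,0,1,0,0 for degrees 0…5.
[t⁵] = 1·0 + 1·1 + 1·0 + 1·1 = 2.

2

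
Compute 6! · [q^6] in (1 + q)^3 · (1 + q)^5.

20160

The EGF product rule gives c_6 = Σ_{k_1+k_2=6} C(6; k_1,k_2) · ∏ g_i(k_i), where (1+q)^3 gives the falling factorial (3)_k; (1+q)^5 gives the falling factorial (5)_k.
g_1(k) for k = 0…6: 1, 3, 6, 6, 0, 0, 0.
g_2(k) for k = 0…6: 1, 5, 20, 60, 120, 120, 0.
c_6 = Σ_k C(6,k)·g_1(k)·g_2(6−k) = 6·3·120 + 15·6·120 + 20·6·60 = 2160 + 10800 + 7200 = 20160.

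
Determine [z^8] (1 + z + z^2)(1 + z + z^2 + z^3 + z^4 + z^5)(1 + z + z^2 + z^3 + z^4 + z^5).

(1 + z + z^2) has coefficients 1,1,1 for degrees 0…2.
(1 + z + z^2 + z^3 + z^4 + z^5) has coefficients 1,1,1,1,1,1,0,0,0 for degrees 0…8.
Finally multiplying by (1 + z + z^2 + z^3 + z^4 + z^5), the product of all factors after the first has coefficients 1,2,3,4,5,6,5,4,3 for degrees 0…8.
[z^8] = 1·3 + 1·4 + 1·5 = 12.

12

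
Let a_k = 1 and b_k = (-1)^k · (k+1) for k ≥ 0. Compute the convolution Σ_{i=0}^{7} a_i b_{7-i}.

This is [x^7] in the product of the two ordinary generating functions.
Σ = 1·(-8) + 1·7 + 1·(-6) + 1·5 + 1·(-4) + 1·3 + 1·(-2) + 1·1 = -4.

-4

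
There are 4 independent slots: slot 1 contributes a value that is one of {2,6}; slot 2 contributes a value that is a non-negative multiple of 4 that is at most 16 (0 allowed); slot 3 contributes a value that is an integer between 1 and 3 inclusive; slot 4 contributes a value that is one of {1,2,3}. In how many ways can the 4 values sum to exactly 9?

4

The generating function for the choices is (t² + t⁶)·(1 + t⁴ + t⁸ + t¹² + t¹⁶)·(t + t² + t³)·(t + t² + t³); the count is [t⁹].
(t² + t⁶) has coefficients 0,0,1,0,0,0,1 for degrees 0…6.
(1 + t⁴ + t⁸ + t¹² + t¹⁶) has coefficients 1,0,0,0,1,0,0,0,1,0 for degrees 0…9.
Multiplying by (t + t² + t³) gives running coefficients 0,1,1,1,0,1,1,1,0,1 for degrees 0…9.
Finally multiplying by (t + t² + t³), the product of all factors after the first has coefficients 0,0,1,2,3,2,2,2,3,2 for degrees 0…9.
[t⁹] = 1·2 + 1·2 = 4.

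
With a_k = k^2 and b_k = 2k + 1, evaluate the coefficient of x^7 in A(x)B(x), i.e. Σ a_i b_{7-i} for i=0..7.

This is [x^7] in the product of the two ordinary generating functions.
Σ = 0·15 + 1·13 + 4·11 + 9·9 + 16·7 + 25·5 + 36·3 + 49·1 = 532.

532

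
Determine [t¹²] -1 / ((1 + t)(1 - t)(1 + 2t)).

Partial fractions give a closed form: a_n = (1/2)·(-1)^n + (-1/6)·1^n + (-4/3)·(-2)^n.
At n = 12: a_12 = -5461.

-5461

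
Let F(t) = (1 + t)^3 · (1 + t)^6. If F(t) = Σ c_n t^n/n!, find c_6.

The EGF product rule gives c_6 = Σ_{k_1+k_2=6} C(6; k_1,k_2) · ∏ g_i(k_i), where (1+t)^3 gives the falling factorial (3)_k; (1+t)^6 gives the falling factorial (6)_k.
g_1(k) for k = 0…6: 1, 3, 6, 6, 0, 0, 0.
g_2(k) for k = 0…6: 1, 6, 30, 120, 360, 720, 720.
c_6 = Σ_k C(6,k)·g_1(k)·g_2(6−k) = 1·1·720 + 6·3·720 + 15·6·360 + 20·6·120 = 720 + 12960 + 32400 + 14400 = 60480.

60480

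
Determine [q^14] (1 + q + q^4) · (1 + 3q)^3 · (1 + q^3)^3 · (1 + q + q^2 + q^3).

(1 + q + q^4) has coefficients 1,1,0,0,1 for degrees 0…4.
(1 + 3q)^3 has coefficients 1,9,27,27,0,0,0,0,0,0,0,0,0,0,0 for degrees 0…14.
Multiplying by (1 + q^3)^3 gives running coefficients 1,9,27,30,27,81,84,27,81,82,9,27,27,0,0 for degrees 0…14.
Finally multiplying by (1 + q + q^2 + q^3), the product of all factors after the first has coefficients 1,10,37,67,93,165,222,219,273,274,199,199,145,63,54 for degrees 0…14.
[q^14] = 1·54 + 1·63 + 1·199 = 316.

316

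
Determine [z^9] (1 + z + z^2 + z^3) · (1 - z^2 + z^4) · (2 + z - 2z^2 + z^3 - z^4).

-1

(1 + z + z^2 + z^3) has coefficients 1,1,1,1 for degrees 0…3.
(1 - z^2 + z^4) has coefficients 1,0,-1,0,1,0,0,0,0,0 for degrees 0…9.
Finally multiplying by (2 + z - 2z^2 + z^3 - z^4), the product of all factors after the first has coefficients 2,1,-4,0,3,0,-1,1,-1,0 for degrees 0…9.
[z^9] = 1·0 + 1·(-1) + 1·1 + 1·(-1) = -1.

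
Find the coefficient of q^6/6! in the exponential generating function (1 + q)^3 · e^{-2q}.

The EGF product rule gives c_6 = Σ_{k_1+k_2=6} C(6; k_1,k_2) · ∏ g_i(k_i), where (1+q)^3 gives the falling factorial (3)_k; e^{-2q} gives (-2)^k.
g_1(k) for k = 0…6: 1, 3, 6, 6, 0, 0, 0.
g_2(k) for k = 0…6: 1, -2, 4, -8, 16, -32, 64.
c_6 = Σ_k C(6,k)·g_1(k)·g_2(6−k) = 1·1·64 + 6·3·(-32) + 15·6·16 + 20·6·(-8) = 64 − 576 + 1440 − 960 = -32.

-32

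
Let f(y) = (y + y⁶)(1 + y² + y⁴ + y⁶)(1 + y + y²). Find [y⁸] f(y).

3

(y + y⁶) has coefficients 0,1,0,0,0,0,1 for degrees 0…6.
(1 + y² + y⁴ + y⁶) has coefficients 1,0,1,0,1,0,1,0,0 for degrees 0…8.
Finally multiplying by (1 + y + y²), the product of all factors after the first has coefficients 1,1,2,1,2,1,2,1,1 for degrees 0…8.
[y⁸] = 1·1 + 1·2 = 3.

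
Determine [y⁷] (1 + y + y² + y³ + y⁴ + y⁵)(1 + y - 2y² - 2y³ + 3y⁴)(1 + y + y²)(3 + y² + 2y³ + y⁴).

-2

(1 + y + y² + y³ + y⁴ + y⁵) has coefficients 1,1,1,1,1,1 for degrees 0…5.
(1 + y - 2y² - 2y³ + 3y⁴) has coefficients 1,1,-2,-2,3,0,0,0 for degrees 0…7.
Multiplying by (1 + y + y²) gives running coefficients 1,2,0,-3,-1,1,3,0 for degrees 0…7.
Finally multiplying by (3 + y² + 2y³ + y⁴), the product of all factors after the first has coefficients 3,6,1,-5,2,2,2,-4 for degrees 0…7.
[y⁷] = 1·(-4) + 1·2 + 1·2 + 1·2 + 1·(-5) + 1·1 = -2.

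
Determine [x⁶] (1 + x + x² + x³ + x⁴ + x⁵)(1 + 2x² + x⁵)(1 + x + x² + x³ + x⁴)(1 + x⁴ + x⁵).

(1 + x + x² + x³ + x⁴ + x⁵) has coefficients 1,1,1,1,1,1 for degrees 0…5.
(1 + 2x² + x⁵) has coefficients 1,0,2,0,0,1,0 for degrees 0…6.
Multiplying by (1 + x + x² + x³ + x⁴) gives running coefficients 1,1,3,3,3,3,3 for degrees 0…6.
Finally multiplying by (1 + x⁴ + x⁵), the product of all factors after the first has coefficients 1,1,3,3,4,5,7 for degrees 0…6.
[x⁶] = 1·7 + 1·5 + 1·4 + 1·3 + 1·3 + 1·1 = 23.

23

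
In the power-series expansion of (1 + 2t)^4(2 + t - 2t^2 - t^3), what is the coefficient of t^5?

-72

(1 + 2t)^4 has coefficients 1,8,24,32,16 for degrees 0…4.
(2 + t - 2t^2 - t^3) has coefficients 2,1,-2,-1,0,0 for degrees 0…5.
[t^5] = 1·0 + 8·0 + 24·(-1) + 32·(-2) + 16·1 = -72.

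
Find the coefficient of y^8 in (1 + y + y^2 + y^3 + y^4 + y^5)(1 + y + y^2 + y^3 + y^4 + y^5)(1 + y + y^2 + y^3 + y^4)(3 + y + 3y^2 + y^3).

(1 + y + y^2 + y^3 + y^4 + y^5) has coefficients 1,1,1,1,1,1 for degrees 0…5.
(1 + y + y^2 + y^3 + y^4 + y^5) has coefficients 1,1,1,1,1,1,0,0,0 for degrees 0…8.
Multiplying by (1 + y + y^2 + y^3 + y^4) gives running coefficients 1,2,3,4,5,5,4,3,2 for degrees 0…8.
Finally multiplying by (3 + y + 3y^2 + y^3), the product of all factors after the first has coefficients 3,7,14,22,30,35,36,33,26 for degrees 0…8.
[y^8] = 1·26 + 1·33 + 1·36 + 1·35 + 1·30 + 1·22 = 182.

182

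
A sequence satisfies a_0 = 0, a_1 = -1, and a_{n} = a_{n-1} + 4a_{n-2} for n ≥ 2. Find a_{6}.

-65

The ordinary generating function has denominator 1 - y - 4y^2.
Iterating the recurrence: a_0,…,a_{6} = 0, -1, -1, -5, -9, -29, -65.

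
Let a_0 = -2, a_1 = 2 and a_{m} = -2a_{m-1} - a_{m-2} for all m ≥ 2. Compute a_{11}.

2

The ordinary generating function has denominator 1 + 2z + z^2.
Iterating the recurrence: a_0,…,a_{11} = -2, 2, -2, 2, -2, 2, -2, 2, -2, 2, -2, 2.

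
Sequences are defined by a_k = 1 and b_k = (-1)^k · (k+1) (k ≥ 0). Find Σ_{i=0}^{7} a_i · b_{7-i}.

-4

This is [x^7] in the product of the two ordinary generating functions.
Σ = 1·(-8) + 1·7 + 1·(-6) + 1·5 + 1·(-4) + 1·3 + 1·(-2) + 1·1 = -4.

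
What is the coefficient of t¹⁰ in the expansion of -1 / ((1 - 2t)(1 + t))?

Partial fractions give a closed form: a_n = (-2/3)·2^n + (-1/3)·(-1)^n.
At n = 10: a_10 = -683.

-683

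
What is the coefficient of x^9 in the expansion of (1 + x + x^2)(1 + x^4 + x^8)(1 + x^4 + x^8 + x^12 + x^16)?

3

(1 + x + x^2) has coefficients 1,1,1 for degrees 0…2.
(1 + x^4 + x^8) has coefficients 1,0,0,0,1,0,0,0,1,0 for degrees 0…9.
Finally multiplying by (1 + x^4 + x^8 + x^12 + x^16), the product of all factors after the first has coefficients 1,0,0,0,2,0,0,0,3,0 for degrees 0…9.
[x^9] = 1·0 + 1·3 + 1·0 = 3.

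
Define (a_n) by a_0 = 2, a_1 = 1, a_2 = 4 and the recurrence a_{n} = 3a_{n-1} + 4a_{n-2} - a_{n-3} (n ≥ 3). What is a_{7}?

3484

The ordinary generating function has denominator 1 - 3t - 4t^2 + t^3.
Iterating the recurrence: a_0,…,a_{7} = 2, 1, 4, 14, 57, 223, 883, 3484.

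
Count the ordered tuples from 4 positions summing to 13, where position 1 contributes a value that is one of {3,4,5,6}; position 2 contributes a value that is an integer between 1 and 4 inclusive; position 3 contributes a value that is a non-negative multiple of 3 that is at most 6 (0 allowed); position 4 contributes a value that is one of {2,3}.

11

The generating function for the choices is (z³ + z⁴ + z⁵ + z⁶)·(z + z² + z³ + z⁴)·(1 + z³ + z⁶)·(z² + z³); the count is [z¹³].
(z³ + z⁴ + z⁵ + z⁶) has coefficients 0,0,0,1,1,1,1 for degrees 0…6.
(z + z² + z³ + z⁴) has coefficients 0,1,1,1,1,0,0,0,0,0,0,0,0,0 for degrees 0…13.
Multiplying by (1 + z³ + z⁶) gives running coefficients 0,1,1,1,2,1,1,2,1,1,1,0,0,0 for degrees 0…13.
Finally multiplying by (z² + z³), the product of all factors after the first has coefficients 0,0,0,1,2,2,3,3,2,3,3,2,2,1 for degrees 0…13.
[z¹³] = 1·3 + 1·3 + 1·2 + 1·3 = 11.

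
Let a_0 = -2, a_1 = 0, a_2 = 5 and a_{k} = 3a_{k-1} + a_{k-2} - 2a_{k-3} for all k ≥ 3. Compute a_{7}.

The ordinary generating function has denominator 1 - 3z - z^2 + 2z^3.
Iterating the recurrence: a_0,…,a_{7} = -2, 0, 5, 19, 62, 195, 609, 1898.

1898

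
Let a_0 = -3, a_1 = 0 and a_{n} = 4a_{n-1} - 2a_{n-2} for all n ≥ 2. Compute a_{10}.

The ordinary generating function has denominator 1 - 4z + 2z^2.
Iterating the recurrence: a_0,…,a_{10} = -3, 0, 6, 24, 84, 288, 984, 3360, 11472, 39168, 133728.

133728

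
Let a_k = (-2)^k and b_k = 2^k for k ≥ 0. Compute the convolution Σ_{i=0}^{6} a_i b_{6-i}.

64

This is [x^6] in the product of the two ordinary generating functions.
Σ = 1·64 − 2·32 + 4·16 − 8·8 + 16·4 − 32·2 + 64·1 = 64.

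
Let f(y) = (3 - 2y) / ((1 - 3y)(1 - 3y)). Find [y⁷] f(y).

42282

The denominator gives the recurrence a_n = 6a_(n−1) − 9a_(n−2) for n ≥ 2; the numerator fixes a_0 = 3, a_1 = 16.
Iterating: 3, 16, 69, 270, 999, 3564, 12393, 42282, so a_7 = 42282.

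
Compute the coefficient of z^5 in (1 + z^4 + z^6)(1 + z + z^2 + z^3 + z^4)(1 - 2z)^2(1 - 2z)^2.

-7

(1 + z^4 + z^6) has coefficients 1,0,0,0,1,0 for degrees 0…5.
(1 + z + z^2 + z^3 + z^4) has coefficients 1,1,1,1,1,0 for degrees 0…5.
Multiplying by (1 - 2z)^2 gives running coefficients 1,-3,1,1,1,0 for degrees 0…5.
Finally multiplying by (1 - 2z)^2, the product of all factors after the first has coefficients 1,-7,17,-15,1,0 for degrees 0…5.
[z^5] = 1·0 + 1·(-7) = -7.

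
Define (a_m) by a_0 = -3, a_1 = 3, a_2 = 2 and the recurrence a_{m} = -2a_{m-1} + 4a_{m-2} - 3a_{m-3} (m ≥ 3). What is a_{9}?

The ordinary generating function has denominator 1 + 2t - 4t^2 + 3t^3.
Iterating the recurrence: a_0,…,a_{9} = -3, 3, 2, 17, -35, 132, -455, 1543, -5302, 18141.

18141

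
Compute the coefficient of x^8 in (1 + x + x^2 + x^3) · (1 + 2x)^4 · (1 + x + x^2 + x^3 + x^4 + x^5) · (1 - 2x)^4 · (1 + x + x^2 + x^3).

(1 + x + x^2 + x^3) has coefficients 1,1,1,1 for degrees 0…3.
(1 + 2x)^4 has coefficients 1,8,24,32,16,0,0,0,0 for degrees 0…8.
Multiplying by (1 + x + x^2 + x^3 + x^4 + x^5) gives running coefficients 1,9,33,65,81,81,80,72,48 for degrees 0…8.
Multiplying by (1 - 2x)^4 gives running coefficients 1,1,-15,-15,81,81,-176,-176,96 for degrees 0…8.
Finally multiplying by (1 + x + x^2 + x^3), the product of all factors after the first has coefficients 1,2,-13,-28,52,132,-29,-190,-175 for degrees 0…8.
[x^8] = 1·(-175) + 1·(-190) + 1·(-29) + 1·132 = -262.

-262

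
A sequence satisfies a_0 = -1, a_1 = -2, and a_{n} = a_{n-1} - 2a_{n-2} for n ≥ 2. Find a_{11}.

-68

The ordinary generating function has denominator 1 - z + 2z^2.
Iterating the recurrence: a_0,…,a_{11} = -1, -2, 0, 4, 4, -4, -12, -4, 20, 28, -12, -68.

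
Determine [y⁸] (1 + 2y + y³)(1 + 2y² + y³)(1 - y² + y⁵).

5

(1 + 2y + y³) has coefficients 1,2,0,1 for degrees 0…3.
(1 + 2y² + y³) has coefficients 1,0,2,1,0,0,0,0,0 for degrees 0…8.
Finally multiplying by (1 - y² + y⁵), the product of all factors after the first has coefficients 1,0,1,1,-2,0,0,2,1 for degrees 0…8.
[y⁸] = 1·1 + 2·2 + 1·0 = 5.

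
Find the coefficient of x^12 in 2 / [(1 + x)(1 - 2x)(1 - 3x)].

2380562

Partial fractions give a closed form: a_n = (1/6)·(-1)^n + (-8/3)·2^n + (9/2)·3^n.
At n = 12: a_12 = 2380562.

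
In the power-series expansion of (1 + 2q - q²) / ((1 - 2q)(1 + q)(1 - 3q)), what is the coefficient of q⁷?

Partial fractions give a closed form: a_n = (-7/3)·2^n + (-1/6)·(-1)^n + (7/2)·3^n.
At n = 7: a_7 = 7356.

7356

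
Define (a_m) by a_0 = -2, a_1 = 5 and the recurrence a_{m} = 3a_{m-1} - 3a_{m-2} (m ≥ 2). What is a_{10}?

The ordinary generating function has denominator 1 - 3x + 3x^2.
Iterating the recurrence: a_0,…,a_{10} = -2, 5, 21, 48, 81, 99, 54, -135, -567, -1296, -2187.

-2187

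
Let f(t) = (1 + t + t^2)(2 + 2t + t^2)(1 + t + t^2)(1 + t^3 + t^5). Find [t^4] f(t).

15

(1 + t + t^2) has coefficients 1,1,1 for degrees 0…2.
(2 + 2t + t^2) has coefficients 2,2,1,0,0 for degrees 0…4.
Multiplying by (1 + t + t^2) gives running coefficients 2,4,5,3,1 for degrees 0…4.
Finally multiplying by (1 + t^3 + t^5), the product of all factors after the first has coefficients 2,4,5,5,5 for degrees 0…4.
[t^4] = 1·5 + 1·5 + 1·5 = 15.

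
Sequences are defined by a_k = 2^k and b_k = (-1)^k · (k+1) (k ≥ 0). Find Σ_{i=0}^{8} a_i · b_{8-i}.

This is [x^8] in the product of the two ordinary generating functions.
Σ = 1·9 + 2·(-8) + 4·7 + 8·(-6) + 16·5 + 32·(-4) + 64·3 + 128·(-2) + 256·1 = 117.

117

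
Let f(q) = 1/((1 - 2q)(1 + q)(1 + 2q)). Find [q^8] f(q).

341

Partial fractions give a closed form: a_n = (1/3)·2^n + (-1/3)·(-1)^n + (1)·(-2)^n.
At n = 8: a_8 = 341.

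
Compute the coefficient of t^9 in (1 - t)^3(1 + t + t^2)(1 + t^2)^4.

(1 - t)^3 has coefficients 1,-3,3,-1 for degrees 0…3.
(1 + t + t^2) has coefficients 1,1,1,0,0,0,0,0,0,0 for degrees 0…9.
Finally multiplying by (1 + t^2)^4, the product of all factors after the first has coefficients 1,1,5,4,10,6,10,4,5,1 for degrees 0…9.
[t^9] = 1·1 − 3·5 + 3·4 − 1·10 = -12.

-12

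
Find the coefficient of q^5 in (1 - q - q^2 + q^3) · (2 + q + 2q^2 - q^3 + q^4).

(1 - q - q^2 + q^3) has coefficients 1,-1,-1,1 for degrees 0…3.
(2 + q + 2q^2 - q^3 + q^4) has coefficients 2,1,2,-1,1,0 for degrees 0…5.
[q^5] = 1·0 − 1·1 − 1·(-1) + 1·2 = 2.

2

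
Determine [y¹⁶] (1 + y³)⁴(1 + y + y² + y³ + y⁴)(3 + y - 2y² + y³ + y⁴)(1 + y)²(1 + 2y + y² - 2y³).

(1 + y³)⁴ has coefficients 1,0,0,4,0,0,6,0,0,4,0,0,1 for degrees 0…12.
(1 + y + y² + y³ + y⁴) has coefficients 1,1,1,1,1,0,0,0,0,0,0,0,0,0,0,0,0 for degrees 0…16.
Multiplying by (3 + y - 2y² + y³ + y⁴) gives running coefficients 3,4,2,3,4,1,0,2,1,0,0,0,0,0,0,0,0 for degrees 0…16.
Multiplying by (1 + y)² gives running coefficients 3,10,13,11,12,12,6,3,5,4,1,0,0,0,0,0,0 for degrees 0…16.
Finally multiplying by (1 + 2y + y² - 2y³), the product of all factors after the first has coefficients 3,16,36,41,27,21,20,3,-7,5,8,-4,-7,-2,0,0,0 for degrees 0…16.
[y¹⁶] = 1·0 + 4·(-2) + 6·8 + 4·3 + 1·27 = 79.

79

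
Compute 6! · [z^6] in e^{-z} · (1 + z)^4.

The EGF product rule gives c_6 = Σ_{k_1+k_2=6} C(6; k_1,k_2) · ∏ g_i(k_i), where e^{-z} gives (-1)^k; (1+z)^4 gives the falling factorial (4)_k.
g_1(k) for k = 0…6: 1, -1, 1, -1, 1, -1, 1.
g_2(k) for k = 0…6: 1, 4, 12, 24, 24, 0, 0.
c_6 = Σ_k C(6,k)·g_1(k)·g_2(6−k) = 15·1·24 + 20·(-1)·24 + 15·1·12 + 6·(-1)·4 + 1·1·1 = 360 − 480 + 180 − 24 + 1 = 37.

37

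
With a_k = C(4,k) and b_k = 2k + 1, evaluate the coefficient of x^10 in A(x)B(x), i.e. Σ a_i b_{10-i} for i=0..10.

Write out a_i and b_{10-i} for i = 0,…,10 and sum the products.
Σ = 1·21 + 4·19 + 6·17 + 4·15 + 1·13 + 0·11 + 0·9 + 0·7 + 0·5 + 0·3 + 0·1 = 272.

272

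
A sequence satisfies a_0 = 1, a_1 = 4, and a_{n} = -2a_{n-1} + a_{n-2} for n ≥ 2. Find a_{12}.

-49699

The ordinary generating function has denominator 1 + 2y - y^2.
Iterating the recurrence: a_0,…,a_{12} = 1, 4, -7, 18, -43, 104, -251, 606, -1463, 3532, -8527, 20586, -49699.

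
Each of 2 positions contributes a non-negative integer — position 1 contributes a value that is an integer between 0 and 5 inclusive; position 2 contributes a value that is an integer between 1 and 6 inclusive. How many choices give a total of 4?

The generating function for the choices is (1 + t + t^2 + t^3 + t^4 + t^5)·(t + t^2 + t^3 + t^4 + t^5 + t^6); the count is [t^4].
(1 + t + t^2 + t^3 + t^4 + t^5) has coefficients 1,1,1,1,1 for degrees 0…4.
(t + t^2 + t^3 + t^4 + t^5 + t^6) has coefficients 0,1,1,1,1 for degrees 0…4.
[t^4] = 1·1 + 1·1 + 1·1 + 1·1 + 1·0 = 4.

4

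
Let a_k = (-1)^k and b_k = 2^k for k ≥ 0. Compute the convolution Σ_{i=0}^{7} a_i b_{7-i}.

85

This is [x^7] in the product of the two ordinary generating functions.
Σ = 1·128 − 1·64 + 1·32 − 1·16 + 1·8 − 1·4 + 1·2 − 1·1 = 85.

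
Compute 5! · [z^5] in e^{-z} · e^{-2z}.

The EGF product rule gives c_5 = Σ_{k_1+k_2=5} C(5; k_1,k_2) · ∏ g_i(k_i), where e^{-z} gives (-1)^k; e^{-2z} gives (-2)^k.
g_1(k) for k = 0…5: 1, -1, 1, -1, 1, -1.
g_2(k) for k = 0…5: 1, -2, 4, -8, 16, -32.
c_5 = Σ_k C(5,k)·g_1(k)·g_2(5−k) = 1·1·(-32) + 5·(-1)·16 + 10·1·(-8) + 10·(-1)·4 + 5·1·(-2) + 1·(-1)·1 = −32 − 80 − 80 − 40 − 10 − 1 = -243.

-243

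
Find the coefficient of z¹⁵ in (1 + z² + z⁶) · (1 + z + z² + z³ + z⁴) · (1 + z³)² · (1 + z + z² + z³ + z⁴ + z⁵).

(1 + z² + z⁶) has coefficients 1,0,1,0,0,0,1 for degrees 0…6.
(1 + z + z² + z³ + z⁴) has coefficients 1,1,1,1,1,0,0,0,0,0,0,0,0,0,0,0 for degrees 0…15.
Multiplying by (1 + z³)² gives running coefficients 1,1,1,3,3,2,3,3,1,1,1,0,0,0,0,0 for degrees 0…15.
Finally multiplying by (1 + z + z² + z³ + z⁴ + z⁵), the product of all factors after the first has coefficients 1,2,3,6,9,11,13,15,15,13,11,9,6,3,2,1 for degrees 0…15.
[z¹⁵] = 1·1 + 1·3 + 1·13 = 17.

17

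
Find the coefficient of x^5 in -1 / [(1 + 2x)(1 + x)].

Partial fractions give a closed form: a_n = (-2)·(-2)^n + (1)·(-1)^n.
At n = 5: a_5 = 63.

63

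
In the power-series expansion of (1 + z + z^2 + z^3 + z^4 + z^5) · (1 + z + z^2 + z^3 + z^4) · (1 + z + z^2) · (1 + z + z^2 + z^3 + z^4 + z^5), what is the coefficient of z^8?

70

(1 + z + z^2 + z^3 + z^4 + z^5) has coefficients 1,1,1,1,1,1 for degrees 0…5.
(1 + z + z^2 + z^3 + z^4) has coefficients 1,1,1,1,1,0,0,0,0 for degrees 0…8.
Multiplying by (1 + z + z^2) gives running coefficients 1,2,3,3,3,2,1,0,0 for degrees 0…8.
Finally multiplying by (1 + z + z^2 + z^3 + z^4 + z^5), the product of all factors after the first has coefficients 1,3,6,9,12,14,14,12,9 for degrees 0…8.
[z^8] = 1·9 + 1·12 + 1·14 + 1·14 + 1·12 + 1·9 = 70.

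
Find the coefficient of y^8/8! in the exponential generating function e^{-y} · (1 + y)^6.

-887

The EGF product rule gives c_8 = Σ_{k_1+k_2=8} C(8; k_1,k_2) · ∏ g_i(k_i), where e^{-y} gives (-1)^k; (1+y)^6 gives the falling factorial (6)_k.
g_1(k) for k = 0…8: 1, -1, 1, -1, 1, -1, 1, -1, 1.
g_2(k) for k = 0…8: 1, 6, 30, 120, 360, 720, 720, 0, 0.
c_8 = Σ_k C(8,k)·g_1(k)·g_2(8−k) = 28·1·720 + 56·(-1)·720 + 70·1·360 + 56·(-1)·120 + 28·1·30 + 8·(-1)·6 + 1·1·1 = 20160 − 40320 + 25200 − 6720 + 840 − 48 + 1 = -887.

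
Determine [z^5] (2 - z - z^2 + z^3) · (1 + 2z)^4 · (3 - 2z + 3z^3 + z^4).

(2 - z - z^2 + z^3) has coefficients 2,-1,-1,1 for degrees 0…3.
(1 + 2z)^4 has coefficients 1,8,24,32,16,0 for degrees 0…5.
Finally multiplying by (3 - 2z + 3z^3 + z^4), the product of all factors after the first has coefficients 3,22,56,51,9,48 for degrees 0…5.
[z^5] = 2·48 − 1·9 − 1·51 + 1·56 = 92.

92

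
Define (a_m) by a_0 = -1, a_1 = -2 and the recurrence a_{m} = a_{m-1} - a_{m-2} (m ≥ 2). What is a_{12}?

The ordinary generating function has denominator 1 - q + q^2.
Iterating the recurrence: a_0,…,a_{12} = -1, -2, -1, 1, 2, 1, -1, -2, -1, 1, 2, 1, -1.

-1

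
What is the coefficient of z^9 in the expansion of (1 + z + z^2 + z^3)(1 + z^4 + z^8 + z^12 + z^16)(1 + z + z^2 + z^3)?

4

(1 + z + z^2 + z^3) has coefficients 1,1,1,1 for degrees 0…3.
(1 + z^4 + z^8 + z^12 + z^16) has coefficients 1,0,0,0,1,0,0,0,1,0 for degrees 0…9.
Finally multiplying by (1 + z + z^2 + z^3), the product of all factors after the first has coefficients 1,1,1,1,1,1,1,1,1,1 for degrees 0…9.
[z^9] = 1·1 + 1·1 + 1·1 + 1·1 = 4.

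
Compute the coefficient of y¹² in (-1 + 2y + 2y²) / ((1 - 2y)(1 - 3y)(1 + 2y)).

The denominator gives the recurrence a_n = 3a_(n−1) + 4a_(n−2) − 12a_(n−3) for n ≥ 3; the numerator fixes a_0 = -1, a_1 = -1, a_2 = -5.
Iterating: -1, -1, -5, -7, -29, -55, -197, -463, -1517, -4039, -12629, -35839, -109565, so a_12 = -109565.

-109565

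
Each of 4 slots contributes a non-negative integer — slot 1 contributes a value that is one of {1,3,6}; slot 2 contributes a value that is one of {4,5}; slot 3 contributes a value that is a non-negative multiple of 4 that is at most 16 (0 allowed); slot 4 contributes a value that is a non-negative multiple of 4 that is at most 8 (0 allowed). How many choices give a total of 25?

2

The generating function for the choices is (q + q³ + q⁶)·(q⁴ + q⁵)·(1 + q⁴ + q⁸ + q¹² + q¹⁶)·(1 + q⁴ + q⁸); the count is [q²⁵].
(q + q³ + q⁶) has coefficients 0,1,0,1,0,0,1 for degrees 0…6.
(q⁴ + q⁵) has coefficients 0,0,0,0,1,1,0,0,0,0,0,0,0,0,0,0,0,0,0,0,0,0,0,0,0,0 for degrees 0…25.
Multiplying by (1 + q⁴ + q⁸ + q¹² + q¹⁶) gives running coefficients 0,0,0,0,1,1,0,0,1,1,0,0,1,1,0,0,1,1,0,0,1,1,0,0,0,0 for degrees 0…25.
Finally multiplying by (1 + q⁴ + q⁸), the product of all factors after the first has coefficients 0,0,0,0,1,1,0,0,2,2,0,0,3,3,0,0,3,3,0,0,3,3,0,0,2,2 for degrees 0…25.
[q²⁵] = 1·2 + 1·0 + 1·0 = 2.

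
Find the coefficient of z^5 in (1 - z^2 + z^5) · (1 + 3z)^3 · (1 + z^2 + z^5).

(1 - z^2 + z^5) has coefficients 1,0,-1,0,0,1 for degrees 0…5.
(1 + 3z)^3 has coefficients 1,9,27,27,0,0 for degrees 0…5.
Finally multiplying by (1 + z^2 + z^5), the product of all factors after the first has coefficients 1,9,28,36,27,28 for degrees 0…5.
[z^5] = 1·28 − 1·36 + 1·1 = -7.

-7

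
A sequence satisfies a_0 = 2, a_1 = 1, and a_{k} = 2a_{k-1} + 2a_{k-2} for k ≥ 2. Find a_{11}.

45024

The ordinary generating function has denominator 1 - 2x - 2x^2.
Iterating the recurrence: a_0,…,a_{11} = 2, 1, 6, 14, 40, 108, 296, 808, 2208, 6032, 16480, 45024.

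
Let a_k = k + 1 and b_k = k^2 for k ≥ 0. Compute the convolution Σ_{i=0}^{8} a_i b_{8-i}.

540

The convolution is the t^8 coefficient of A(t)B(t).
Σ = 1·64 + 2·49 + 3·36 + 4·25 + 5·16 + 6·9 + 7·4 + 8·1 + 9·0 = 540.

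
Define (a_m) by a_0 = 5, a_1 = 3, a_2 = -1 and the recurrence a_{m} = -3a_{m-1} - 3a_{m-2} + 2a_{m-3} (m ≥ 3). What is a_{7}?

-87

The ordinary generating function has denominator 1 + 3x + 3x^2 - 2x^3.
Iterating the recurrence: a_0,…,a_{7} = 5, 3, -1, 4, -3, -5, 32, -87.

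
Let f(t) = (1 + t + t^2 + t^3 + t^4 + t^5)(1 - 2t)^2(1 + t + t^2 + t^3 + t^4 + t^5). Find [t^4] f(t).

(1 + t + t^2 + t^3 + t^4 + t^5) has coefficients 1,1,1,1,1 for degrees 0…4.
(1 - 2t)^2 has coefficients 1,-4,4,0,0 for degrees 0…4.
Finally multiplying by (1 + t + t^2 + t^3 + t^4 + t^5), the product of all factors after the first has coefficients 1,-3,1,1,1 for degrees 0…4.
[t^4] = 1·1 + 1·1 + 1·1 + 1·(-3) + 1·1 = 1.

1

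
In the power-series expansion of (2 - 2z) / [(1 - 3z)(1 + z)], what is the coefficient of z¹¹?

The denominator gives the recurrence a_n = 2a_(n−1) + 3a_(n−2) for n ≥ 3; the numerator fixes a_0 = 2, a_1 = 2, a_2 = 10.
Iterating: 2, 2, 10, 26, 82, 242, 730, 2186, 6562, 19682, 59050, 177146, so a_11 = 177146.

177146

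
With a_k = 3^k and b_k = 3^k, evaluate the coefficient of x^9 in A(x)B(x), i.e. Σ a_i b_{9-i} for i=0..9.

This is [x^9] in the product of the two ordinary generating functions.
Σ = 1·19683 + 3·6561 + 9·2187 + 27·729 + 81·243 + 243·81 + 729·27 + 2187·9 + 6561·3 + 19683·1 = 196830.

196830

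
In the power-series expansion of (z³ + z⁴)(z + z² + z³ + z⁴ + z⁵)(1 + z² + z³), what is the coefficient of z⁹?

(z³ + z⁴) has coefficients 0,0,0,1,1 for degrees 0…4.
(z + z² + z³ + z⁴ + z⁵) has coefficients 0,1,1,1,1,1,0,0,0,0 for degrees 0…9.
Finally multiplying by (1 + z² + z³), the product of all factors after the first has coefficients 0,1,1,2,3,3,2,2,1,0 for degrees 0…9.
[z⁹] = 1·2 + 1·3 = 5.

5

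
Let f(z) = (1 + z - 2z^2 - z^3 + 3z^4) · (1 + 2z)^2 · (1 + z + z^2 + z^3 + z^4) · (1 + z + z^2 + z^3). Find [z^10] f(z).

(1 + z - 2z^2 - z^3 + 3z^4) has coefficients 1,1,-2,-1,3 for degrees 0…4.
(1 + 2z)^2 has coefficients 1,4,4,0,0,0,0,0,0,0,0 for degrees 0…10.
Multiplying by (1 + z + z^2 + z^3 + z^4) gives running coefficients 1,5,9,9,9,8,4,0,0,0,0 for degrees 0…10.
Finally multiplying by (1 + z + z^2 + z^3), the product of all factors after the first has coefficients 1,6,15,24,32,35,30,21,12,4,0 for degrees 0…10.
[z^10] = 1·0 + 1·4 − 2·12 − 1·21 + 3·30 = 49.

49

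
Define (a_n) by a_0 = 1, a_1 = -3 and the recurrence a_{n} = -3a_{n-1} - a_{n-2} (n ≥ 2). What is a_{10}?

The ordinary generating function has denominator 1 + 3q + q^2.
Iterating the recurrence: a_0,…,a_{10} = 1, -3, 8, -21, 55, -144, 377, -987, 2584, -6765, 17711.

17711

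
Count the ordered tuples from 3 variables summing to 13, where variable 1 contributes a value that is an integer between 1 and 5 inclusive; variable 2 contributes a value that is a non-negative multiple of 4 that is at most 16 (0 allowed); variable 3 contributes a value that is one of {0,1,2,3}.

The generating function for the choices is (y + y^2 + y^3 + y^4 + y^5)·(1 + y^4 + y^8 + y^12 + y^16)·(1 + y + y^2 + y^3); the count is [y^13].
(y + y^2 + y^3 + y^4 + y^5) has coefficients 0,1,1,1,1,1 for degrees 0…5.
(1 + y^4 + y^8 + y^12 + y^16) has coefficients 1,0,0,0,1,0,0,0,1,0,0,0,1,0 for degrees 0…13.
Finally multiplying by (1 + y + y^2 + y^3), the product of all factors after the first has coefficients 1,1,1,1,1,1,1,1,1,1,1,1,1,1 for degrees 0…13.
[y^13] = 1·1 + 1·1 + 1·1 + 1·1 + 1·1 = 5.

5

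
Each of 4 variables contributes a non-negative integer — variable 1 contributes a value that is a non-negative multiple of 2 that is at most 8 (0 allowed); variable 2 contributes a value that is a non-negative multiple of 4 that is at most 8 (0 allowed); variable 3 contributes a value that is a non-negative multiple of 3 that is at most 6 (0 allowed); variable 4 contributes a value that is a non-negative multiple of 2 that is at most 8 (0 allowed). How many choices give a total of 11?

9

The generating function for the choices is (1 + y² + y⁴ + y⁶ + y⁸)·(1 + y⁴ + y⁸)·(1 + y³ + y⁶)·(1 + y² + y⁴ + y⁶ + y⁸); the count is [y¹¹].
(1 + y² + y⁴ + y⁶ + y⁸) has coefficients 1,0,1,0,1,0,1,0,1 for degrees 0…8.
(1 + y⁴ + y⁸) has coefficients 1,0,0,0,1,0,0,0,1,0,0,0 for degrees 0…11.
Multiplying by (1 + y³ + y⁶) gives running coefficients 1,0,0,1,1,0,1,1,1,0,1,1 for degrees 0…11.
Finally multiplying by (1 + y² + y⁴ + y⁶ + y⁸), the product of all factors after the first has coefficients 1,0,1,1,2,1,3,2,4,2,4,3 for degrees 0…11.
[y¹¹] = 1·3 + 1·2 + 1·2 + 1·1 + 1·1 = 9.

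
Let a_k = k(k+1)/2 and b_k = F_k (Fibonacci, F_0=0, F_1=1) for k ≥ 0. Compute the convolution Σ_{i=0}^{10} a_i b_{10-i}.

530

The convolution is the x^10 coefficient of A(x)B(x).
Σ = 0·55 + 1·34 + 3·21 + 6·13 + 10·8 + 15·5 + 21·3 + 28·2 + 36·1 + 45·1 + 55·0 = 530.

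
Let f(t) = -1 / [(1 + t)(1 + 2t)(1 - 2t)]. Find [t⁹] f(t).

341

The denominator gives the recurrence a_n = −a_(n−1) + 4a_(n−2) + 4a_(n−3) for n ≥ 3; the numerator fixes a_0 = -1, a_1 = 1, a_2 = -5.
Iterating: -1, 1, -5, 5, -21, 21, -85, 85, -341, 341, so a_9 = 341.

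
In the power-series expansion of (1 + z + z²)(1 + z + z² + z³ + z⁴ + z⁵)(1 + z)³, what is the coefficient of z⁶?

(1 + z + z²) has coefficients 1,1,1 for degrees 0…2.
(1 + z + z² + z³ + z⁴ + z⁵) has coefficients 1,1,1,1,1,1,0 for degrees 0…6.
Finally multiplying by (1 + z)³, the product of all factors after the first has coefficients 1,4,7,8,8,8,7 for degrees 0…6.
[z⁶] = 1·7 + 1·8 + 1·8 = 23.

23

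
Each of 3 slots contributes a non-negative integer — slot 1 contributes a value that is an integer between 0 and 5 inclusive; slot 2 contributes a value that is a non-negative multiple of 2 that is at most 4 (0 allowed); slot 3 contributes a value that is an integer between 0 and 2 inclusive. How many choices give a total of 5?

8

The generating function for the choices is (1 + y + y² + y³ + y⁴ + y⁵)·(1 + y² + y⁴)·(1 + y + y²); the count is [y⁵].
(1 + y + y² + y³ + y⁴ + y⁵) has coefficients 1,1,1,1,1,1 for degrees 0…5.
(1 + y² + y⁴) has coefficients 1,0,1,0,1,0 for degrees 0…5.
Finally multiplying by (1 + y + y²), the product of all factors after the first has coefficients 1,1,2,1,2,1 for degrees 0…5.
[y⁵] = 1·1 + 1·2 + 1·1 + 1·2 + 1·1 + 1·1 = 8.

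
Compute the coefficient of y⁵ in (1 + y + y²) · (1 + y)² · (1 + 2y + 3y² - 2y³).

3

(1 + y + y²) has coefficients 1,1,1 for degrees 0…2.
(1 + y)² has coefficients 1,2,1,0,0,0 for degrees 0…5.
Finally multiplying by (1 + 2y + 3y² - 2y³), the product of all factors after the first has coefficients 1,4,8,6,-1,-2 for degrees 0…5.
[y⁵] = 1·(-2) + 1·(-1) + 1·6 = 3.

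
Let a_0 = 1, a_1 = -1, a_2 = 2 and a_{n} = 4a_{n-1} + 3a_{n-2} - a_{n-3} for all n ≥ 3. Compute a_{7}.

The ordinary generating function has denominator 1 - 4t - 3t^2 + t^3.
Iterating the recurrence: a_0,…,a_{7} = 1, -1, 2, 4, 23, 102, 473, 2175.

2175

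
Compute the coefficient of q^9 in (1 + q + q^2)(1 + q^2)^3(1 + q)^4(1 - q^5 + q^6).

(1 + q + q^2) has coefficients 1,1,1 for degrees 0…2.
(1 + q^2)^3 has coefficients 1,0,3,0,3,0,1,0,0,0 for degrees 0…9.
Multiplying by (1 + q)^4 gives running coefficients 1,4,9,16,22,24,22,16,9,4 for degrees 0…9.
Finally multiplying by (1 - q^5 + q^6), the product of all factors after the first has coefficients 1,4,9,16,22,23,19,11,2,-2 for degrees 0…9.
[q^9] = 1·(-2) + 1·2 + 1·11 = 11.

11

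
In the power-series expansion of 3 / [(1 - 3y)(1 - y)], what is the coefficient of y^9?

Partial fractions give a closed form: a_n = (9/2)·3^n + (-3/2)·1^n.
At n = 9: a_9 = 88572.

88572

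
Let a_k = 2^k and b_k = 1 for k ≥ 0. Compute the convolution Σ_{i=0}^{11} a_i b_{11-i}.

Write out a_i and b_{11-i} for i = 0,…,11 and sum the products.
Σ = 1·1 + 2·1 + 4·1 + 8·1 + 16·1 + 32·1 + 64·1 + 128·1 + 256·1 + 512·1 + 1024·1 + 2048·1 = 4095.

4095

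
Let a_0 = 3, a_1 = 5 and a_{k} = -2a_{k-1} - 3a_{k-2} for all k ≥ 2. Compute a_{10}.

The ordinary generating function has denominator 1 + 2x + 3x^2.
Iterating the recurrence: a_0,…,a_{10} = 3, 5, -19, 23, 11, -91, 149, -25, -397, 869, -547.

-547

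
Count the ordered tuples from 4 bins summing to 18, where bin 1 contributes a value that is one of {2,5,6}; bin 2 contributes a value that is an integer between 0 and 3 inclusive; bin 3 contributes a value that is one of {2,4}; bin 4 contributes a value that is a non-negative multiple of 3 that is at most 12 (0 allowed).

8

The generating function for the choices is (t² + t⁵ + t⁶)·(1 + t + t² + t³)·(t² + t⁴)·(1 + t³ + t⁶ + t⁹ + t¹²); the count is [t¹⁸].
(t² + t⁵ + t⁶) has coefficients 0,0,1,0,0,1,1 for degrees 0…6.
(1 + t + t² + t³) has coefficients 1,1,1,1,0,0,0,0,0,0,0,0,0,0,0,0,0,0,0 for degrees 0…18.
Multiplying by (t² + t⁴) gives running coefficients 0,0,1,1,2,2,1,1,0,0,0,0,0,0,0,0,0,0,0 for degrees 0…18.
Finally multiplying by (1 + t³ + t⁶ + t⁹ + t¹²), the product of all factors after the first has coefficients 0,0,1,1,2,3,2,3,3,2,3,3,2,3,3,2,3,2,1 for degrees 0…18.
[t¹⁸] = 1·3 + 1·3 + 1·2 = 8.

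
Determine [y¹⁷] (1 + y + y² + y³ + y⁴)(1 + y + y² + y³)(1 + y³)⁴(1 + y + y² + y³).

38

(1 + y + y² + y³ + y⁴) has coefficients 1,1,1,1,1 for degrees 0…4.
(1 + y + y² + y³) has coefficients 1,1,1,1,0,0,0,0,0,0,0,0,0,0,0,0,0,0 for degrees 0…17.
Multiplying by (1 + y³)⁴ gives running coefficients 1,1,1,5,4,4,10,6,6,10,4,4,5,1,1,1,0,0 for degrees 0…17.
Finally multiplying by (1 + y + y² + y³), the product of all factors after the first has coefficients 1,2,3,8,11,14,23,24,26,32,26,24,23,14,11,8,3,2 for degrees 0…17.
[y¹⁷] = 1·2 + 1·3 + 1·8 + 1·11 + 1·14 = 38.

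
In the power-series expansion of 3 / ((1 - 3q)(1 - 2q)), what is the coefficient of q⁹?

Partial fractions give a closed form: a_n = (9)·3^n + (-6)·2^n.
At n = 9: a_9 = 174075.

174075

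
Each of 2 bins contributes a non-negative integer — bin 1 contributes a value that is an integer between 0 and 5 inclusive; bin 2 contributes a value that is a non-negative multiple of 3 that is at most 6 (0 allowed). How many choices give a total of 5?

2

The generating function for the choices is (1 + z + z^2 + z^3 + z^4 + z^5)·(1 + z^3 + z^6); the count is [z^5].
(1 + z + z^2 + z^3 + z^4 + z^5) has coefficients 1,1,1,1,1,1 for degrees 0…5.
(1 + z^3 + z^6) has coefficients 1,0,0,1,0,0 for degrees 0…5.
[z^5] = 1·0 + 1·0 + 1·1 + 1·0 + 1·0 + 1·1 = 2.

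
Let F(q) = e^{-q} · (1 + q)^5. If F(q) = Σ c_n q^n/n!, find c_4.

-19

The EGF product rule gives c_4 = Σ_{k_1+k_2=4} C(4; k_1,k_2) · ∏ g_i(k_i), where e^{-q} gives (-1)^k; (1+q)^5 gives the falling factorial (5)_k.
g_1(k) for k = 0…4: 1, -1, 1, -1, 1.
g_2(k) for k = 0…4: 1, 5, 20, 60, 120.
c_4 = Σ_k C(4,k)·g_1(k)·g_2(4−k) = 1·1·120 + 4·(-1)·60 + 6·1·20 + 4·(-1)·5 + 1·1·1 = 120 − 240 + 120 − 20 + 1 = -19.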